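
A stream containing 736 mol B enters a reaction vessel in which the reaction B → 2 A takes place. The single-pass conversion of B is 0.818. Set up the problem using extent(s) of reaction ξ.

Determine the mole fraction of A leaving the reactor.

0.9

B reacted = 0.818 × 736 = 602 mol; ν_B = −1, so ξ = 602/1 = 602 mol.
Outlet amounts (n = n₀ + ν ξ):
  B: 736 − 1(602) = 134
  A: 0 + 2(602) = 1204
Total out = 1338 mol; y_A = 1204 / 1338 = 0.8999.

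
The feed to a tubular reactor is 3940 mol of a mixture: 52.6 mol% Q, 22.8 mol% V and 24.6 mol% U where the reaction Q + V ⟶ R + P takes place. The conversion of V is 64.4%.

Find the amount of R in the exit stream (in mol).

579 mol

V reacted = 0.644 × 898.3 = 578.5 mol; ν_V = −1, so ξ = 578.5/1 = 578.5 mol.
Outlet amounts (n = n₀ + ν ξ):
  Q: 2072 − 1(578.5) = 1494
  V: 898.3 − 1(578.5) = 319.8
  R: 0 + 1(578.5) = 578.5
  P: 0 + 1(578.5) = 578.5
  U: 969.2 (inert)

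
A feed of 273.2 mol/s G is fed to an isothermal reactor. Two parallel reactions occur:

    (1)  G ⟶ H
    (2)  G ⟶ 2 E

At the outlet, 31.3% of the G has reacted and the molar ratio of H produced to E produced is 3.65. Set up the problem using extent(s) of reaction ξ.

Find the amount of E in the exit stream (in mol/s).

Conversion of G: G consumed = 0.313 × 273.2 = 85.51 mol/s = 1ξ₁ + 1ξ₂.
Selectivity: 1ξ₁ / (2ξ₂) = 3.65 → ξ₁ = 7.3 ξ₂.
Substitute: (1·7.3 + 1) ξ₂ = 85.51 → ξ₂ = 10.3 mol/s, ξ₁ = 75.21 mol/s.
Outlet amounts (n = n₀ + Σ ν·ξ):
  G: 273.2 − 1(75.21) − 1(10.3) = 187.7
  H: 0 + 1(75.21) = 75.21
  E: 0 + 2(10.3) = 20.61

20.6 mol/s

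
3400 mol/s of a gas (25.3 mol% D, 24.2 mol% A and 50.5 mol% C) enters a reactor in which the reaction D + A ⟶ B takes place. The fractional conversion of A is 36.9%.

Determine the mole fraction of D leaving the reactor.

A reacted = 0.369 × 822.8 = 303.6 mol/s; ν_A = −1, so ξ = 303.6/1 = 303.6 mol/s.
Outlet amounts (n = n₀ + ν ξ):
  D: 860.2 − 1(303.6) = 556.6
  A: 822.8 − 1(303.6) = 519.2
  B: 0 + 1(303.6) = 303.6
  C: 1717 (inert)
Total out = 3096 mol/s; y_D = 556.6 / 3096 = 0.1798.

0.18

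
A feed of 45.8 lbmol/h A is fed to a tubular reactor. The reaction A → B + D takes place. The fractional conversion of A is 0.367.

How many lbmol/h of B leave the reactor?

16.8 lbmol/h

A reacted = 0.367 × 45.8 = 16.81 lbmol/h; ν_A = −1, so ξ = 16.81/1 = 16.81 lbmol/h.
Outlet amounts (n = n₀ + ν ξ):
  A: 45.8 − 1(16.81) = 28.99
  B: 0 + 1(16.81) = 16.81
  D: 0 + 1(16.81) = 16.81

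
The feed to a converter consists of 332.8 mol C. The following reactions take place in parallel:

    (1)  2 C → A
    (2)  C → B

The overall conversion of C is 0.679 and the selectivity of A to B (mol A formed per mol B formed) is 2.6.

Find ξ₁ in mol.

ξ₁ = 94.8 mol

Conversion of C: C consumed = 0.679 × 332.8 = 226 mol = 2ξ₁ + 1ξ₂.
Selectivity: 1ξ₁ / (1ξ₂) = 2.6 → ξ₁ = 2.6 ξ₂.
Substitute: (2·2.6 + 1) ξ₂ = 226 → ξ₂ = 36.45 mol, ξ₁ = 94.76 mol.
Outlet amounts (n = n₀ + Σ ν·ξ):
  C: 332.8 − 2(94.76) − 1(36.45) = 106.8
  A: 0 + 1(94.76) = 94.76
  B: 0 + 1(36.45) = 36.45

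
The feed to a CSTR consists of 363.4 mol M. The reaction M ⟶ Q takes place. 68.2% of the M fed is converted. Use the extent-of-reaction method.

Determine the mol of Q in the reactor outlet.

248 mol

M reacted = 0.682 × 363.4 = 247.8 mol; ν_M = −1, so ξ = 247.8/1 = 247.8 mol.
Outlet amounts (n = n₀ + ν ξ):
  M: 363.4 − 1(247.8) = 115.6
  Q: 0 + 1(247.8) = 247.8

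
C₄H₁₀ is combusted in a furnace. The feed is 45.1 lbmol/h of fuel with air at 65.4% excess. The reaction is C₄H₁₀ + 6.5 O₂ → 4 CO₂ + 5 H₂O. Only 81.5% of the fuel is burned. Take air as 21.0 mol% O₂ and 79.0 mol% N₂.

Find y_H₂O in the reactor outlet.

0.0763

Stoichiometric O₂ = 6.5 × 45.1 = 293.2 lbmol/h; O₂ fed = 293.2 × 1.654 = 484.9 lbmol/h.
N₂ fed = 484.9 × 79/21 = 1824 lbmol/h.
Fuel reacted = 0.815 × 45.1 → ξ = 36.76 lbmol/h.
Outlet (n = n₀ + ν ξ):
  C₄H₁₀: 45.1 − 1(36.76) = 8.344
  O₂: 484.9 − 6.5(36.76) = 246
  N₂: 1824 (inert)
  CO₂: 0 + 4(36.76) = 147
  H₂O: 0 + 5(36.76) = 183.8
Total out = 2409 lbmol/h; y_H₂O = 183.8 / 2409 = 0.07629.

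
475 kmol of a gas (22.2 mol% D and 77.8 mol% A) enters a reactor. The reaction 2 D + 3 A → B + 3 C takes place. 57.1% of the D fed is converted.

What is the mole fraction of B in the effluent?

0.0677

D reacted = 0.571 × 105.5 = 60.21 kmol; ν_D = −2, so ξ = 60.21/2 = 30.11 kmol.
Outlet amounts (n = n₀ + ν ξ):
  D: 105.5 − 2(30.11) = 45.24
  A: 369.6 − 3(30.11) = 279.2
  B: 0 + 1(30.11) = 30.11
  C: 0 + 3(30.11) = 90.32
Total out = 444.9 kmol; y_B = 30.11 / 444.9 = 0.06767.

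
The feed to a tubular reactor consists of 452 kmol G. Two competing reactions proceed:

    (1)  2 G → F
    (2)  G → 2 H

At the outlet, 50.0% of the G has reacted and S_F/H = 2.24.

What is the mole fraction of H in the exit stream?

0.122

Conversion of G: G consumed = 0.5 × 452 = 226 kmol = 2ξ₁ + 1ξ₂.
Selectivity: 1ξ₁ / (2ξ₂) = 2.24 → ξ₁ = 4.48 ξ₂.
Substitute: (2·4.48 + 1) ξ₂ = 226 → ξ₂ = 22.69 kmol, ξ₁ = 101.7 kmol.
Outlet amounts (n = n₀ + Σ ν·ξ):
  G: 452 − 2(101.7) − 1(22.69) = 226
  F: 0 + 1(101.7) = 101.7
  H: 0 + 2(22.69) = 45.38
Total out = 373 kmol; y_H = 45.38 / 373 = 0.1217.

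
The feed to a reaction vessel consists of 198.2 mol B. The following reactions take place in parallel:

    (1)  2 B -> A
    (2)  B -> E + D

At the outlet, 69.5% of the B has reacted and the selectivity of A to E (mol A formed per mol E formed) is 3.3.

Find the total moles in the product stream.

157 mol

Conversion of B: B consumed = 0.695 × 198.2 = 137.7 mol = 2ξ₁ + 1ξ₂.
Selectivity: 1ξ₁ / (1ξ₂) = 3.3 → ξ₁ = 3.3 ξ₂.
Substitute: (2·3.3 + 1) ξ₂ = 137.7 → ξ₂ = 18.12 mol, ξ₁ = 59.81 mol.
Outlet amounts (n = n₀ + Σ ν·ξ):
  B: 198.2 − 2(59.81) − 1(18.12) = 60.45
  A: 0 + 1(59.81) = 59.81
  E: 0 + 1(18.12) = 18.12
  D: 0 + 1(18.12) = 18.12
Total out = 60.45 + 59.81 + 18.12 + 18.12 = 156.5 mol.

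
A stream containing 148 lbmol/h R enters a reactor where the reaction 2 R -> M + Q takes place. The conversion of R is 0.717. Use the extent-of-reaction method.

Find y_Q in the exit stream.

0.358

R reacted = 0.717 × 148 = 106.1 lbmol/h; ν_R = −2, so ξ = 106.1/2 = 53.06 lbmol/h.
Outlet amounts (n = n₀ + ν ξ):
  R: 148 − 2(53.06) = 41.88
  M: 0 + 1(53.06) = 53.06
  Q: 0 + 1(53.06) = 53.06
Total out = 148 lbmol/h; y_Q = 53.06 / 148 = 0.3585.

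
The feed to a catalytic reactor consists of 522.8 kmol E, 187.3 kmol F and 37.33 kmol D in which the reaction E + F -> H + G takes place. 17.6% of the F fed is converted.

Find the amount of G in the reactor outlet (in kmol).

33 kmol

F reacted = 0.176 × 187.3 = 32.96 kmol; ν_F = −1, so ξ = 32.96/1 = 32.96 kmol.
Outlet amounts (n = n₀ + ν ξ):
  E: 522.8 − 1(32.96) = 489.8
  F: 187.3 − 1(32.96) = 154.3
  H: 0 + 1(32.96) = 32.96
  G: 0 + 1(32.96) = 32.96
  D: 37.33 (inert)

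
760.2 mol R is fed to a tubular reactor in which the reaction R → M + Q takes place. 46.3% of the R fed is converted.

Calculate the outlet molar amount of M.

R reacted = 0.463 × 760.2 = 352 mol; ν_R = −1, so ξ = 352/1 = 352 mol.
Outlet amounts (n = n₀ + ν ξ):
  R: 760.2 − 1(352) = 408.2
  M: 0 + 1(352) = 352
  Q: 0 + 1(352) = 352

352 mol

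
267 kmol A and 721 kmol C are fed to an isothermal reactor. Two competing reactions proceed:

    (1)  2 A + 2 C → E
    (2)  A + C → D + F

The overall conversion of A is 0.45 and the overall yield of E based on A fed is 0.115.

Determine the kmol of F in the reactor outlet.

Yield of E: 1ξ₁ / 267 = 0.115 → ξ₁ = 30.71 kmol.
Conversion of A: 2ξ₁ + 1ξ₂ = 0.45 × 267 = 120.2 → ξ₂ = 58.74 kmol.
Outlet amounts (n = n₀ + Σ ν·ξ):
  A: 267 − 2(30.71) − 1(58.74) = 146.8
  C: 721 − 2(30.71) − 1(58.74) = 600.9
  E: 0 + 1(30.71) = 30.71
  D: 0 + 1(58.74) = 58.74
  F: 0 + 1(58.74) = 58.74

58.7 kmol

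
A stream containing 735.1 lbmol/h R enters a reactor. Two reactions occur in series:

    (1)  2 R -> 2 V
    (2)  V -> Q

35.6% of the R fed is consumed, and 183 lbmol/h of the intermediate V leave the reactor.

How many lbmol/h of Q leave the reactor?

Conversion of R: R consumed = 2ξ₁ = 0.356 × 735.1 → ξ₁ = 130.8 lbmol/h.
V balance: n_V = 0 + 2ξ₁ − 1ξ₂ = 183 → ξ₂ = (2·130.8 − 183)/1 = 78.7 lbmol/h.
Outlet amounts (n = n₀ + Σ ν·ξ):
  R: 735.1 − 2(130.8) = 473.4
  V: 0 + 2(130.8) − 1(78.7) = 183
  Q: 0 + 1(78.7) = 78.7

78.7 lbmol/h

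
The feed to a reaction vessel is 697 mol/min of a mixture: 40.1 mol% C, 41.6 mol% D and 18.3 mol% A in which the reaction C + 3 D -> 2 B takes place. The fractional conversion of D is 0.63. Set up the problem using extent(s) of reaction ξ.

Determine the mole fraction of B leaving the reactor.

D reacted = 0.63 × 290 = 182.7 mol/min; ν_D = −3, so ξ = 182.7/3 = 60.89 mol/min.
Outlet amounts (n = n₀ + ν ξ):
  C: 279.5 − 1(60.89) = 218.6
  D: 290 − 3(60.89) = 107.3
  B: 0 + 2(60.89) = 121.8
  A: 127.6 (inert)
Total out = 575.2 mol/min; y_B = 121.8 / 575.2 = 0.2117.

0.212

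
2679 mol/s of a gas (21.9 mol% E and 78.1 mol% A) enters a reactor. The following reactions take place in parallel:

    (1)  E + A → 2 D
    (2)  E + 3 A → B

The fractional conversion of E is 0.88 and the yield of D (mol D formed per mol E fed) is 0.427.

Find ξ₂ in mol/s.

ξ₂ = 391 mol/s

Yield of D: 2ξ₁ / 586.7 = 0.427 → ξ₁ = 125.3 mol/s.
Conversion of E: 1ξ₁ + 1ξ₂ = 0.88 × 586.7 = 516.3 → ξ₂ = 391 mol/s.
Outlet amounts (n = n₀ + Σ ν·ξ):
  E: 586.7 − 1(125.3) − 1(391) = 70.4
  A: 2092 − 1(125.3) − 3(391) = 793.9
  D: 0 + 2(125.3) = 250.5
  B: 0 + 1(391) = 391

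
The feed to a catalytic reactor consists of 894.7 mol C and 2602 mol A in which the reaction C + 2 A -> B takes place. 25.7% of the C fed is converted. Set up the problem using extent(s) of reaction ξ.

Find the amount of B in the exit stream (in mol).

230 mol

C reacted = 0.257 × 894.7 = 229.9 mol; ν_C = −1, so ξ = 229.9/1 = 229.9 mol.
Outlet amounts (n = n₀ + ν ξ):
  C: 894.7 − 1(229.9) = 664.8
  A: 2602 − 2(229.9) = 2142
  B: 0 + 1(229.9) = 229.9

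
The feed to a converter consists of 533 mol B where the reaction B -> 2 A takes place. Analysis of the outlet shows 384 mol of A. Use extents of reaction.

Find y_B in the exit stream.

For A: n = n₀ + 2ξ → 384 = 0 + 2ξ, giving ξ = 192 mol.
Outlet amounts (n = n₀ + ν ξ):
  B: 533 − 1(192) = 341
  A: 0 + 2(192) = 384
Total out = 725 mol; y_B = 341 / 725 = 0.4703.

0.47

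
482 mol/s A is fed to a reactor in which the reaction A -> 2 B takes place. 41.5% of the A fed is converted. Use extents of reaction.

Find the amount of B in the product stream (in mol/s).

A reacted = 0.415 × 482 = 200 mol/s; ν_A = −1, so ξ = 200/1 = 200 mol/s.
Outlet amounts (n = n₀ + ν ξ):
  A: 482 − 1(200) = 282
  B: 0 + 2(200) = 400.1

400 mol/s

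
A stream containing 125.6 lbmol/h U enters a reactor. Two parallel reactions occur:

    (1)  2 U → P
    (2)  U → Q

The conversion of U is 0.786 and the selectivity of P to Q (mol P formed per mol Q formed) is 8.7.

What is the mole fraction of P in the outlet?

0.591

Conversion of U: U consumed = 0.786 × 125.6 = 98.72 lbmol/h = 2ξ₁ + 1ξ₂.
Selectivity: 1ξ₁ / (1ξ₂) = 8.7 → ξ₁ = 8.7 ξ₂.
Substitute: (2·8.7 + 1) ξ₂ = 98.72 → ξ₂ = 5.365 lbmol/h, ξ₁ = 46.68 lbmol/h.
Outlet amounts (n = n₀ + Σ ν·ξ):
  U: 125.6 − 2(46.68) − 1(5.365) = 26.88
  P: 0 + 1(46.68) = 46.68
  Q: 0 + 1(5.365) = 5.365
Total out = 78.92 lbmol/h; y_P = 46.68 / 78.92 = 0.5914.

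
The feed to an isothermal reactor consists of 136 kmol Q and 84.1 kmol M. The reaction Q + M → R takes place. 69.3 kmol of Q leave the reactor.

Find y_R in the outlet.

For Q: n = n₀ − 1ξ → 69.3 = 136 − 1ξ, giving ξ = 66.7 kmol.
Outlet amounts (n = n₀ + ν ξ):
  Q: 136 − 1(66.7) = 69.3
  M: 84.1 − 1(66.7) = 17.4
  R: 0 + 1(66.7) = 66.7
Total out = 153.4 kmol; y_R = 66.7 / 153.4 = 0.4348.

0.435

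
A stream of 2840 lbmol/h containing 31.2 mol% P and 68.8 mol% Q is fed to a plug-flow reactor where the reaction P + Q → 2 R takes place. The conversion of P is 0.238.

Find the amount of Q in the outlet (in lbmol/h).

1740 lbmol/h

P reacted = 0.238 × 886.1 = 210.9 lbmol/h; ν_P = −1, so ξ = 210.9/1 = 210.9 lbmol/h.
Outlet amounts (n = n₀ + ν ξ):
  P: 886.1 − 1(210.9) = 675.2
  Q: 1954 − 1(210.9) = 1743
  R: 0 + 2(210.9) = 421.8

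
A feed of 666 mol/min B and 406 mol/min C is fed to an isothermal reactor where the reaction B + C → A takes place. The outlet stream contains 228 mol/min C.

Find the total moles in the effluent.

For C: n = n₀ − 1ξ → 228 = 406 − 1ξ, giving ξ = 178 mol/min.
Outlet amounts (n = n₀ + ν ξ):
  B: 666 − 1(178) = 488
  C: 406 − 1(178) = 228
  A: 0 + 1(178) = 178
Total out = 488 + 228 + 178 = 894 mol/min.

894 mol/min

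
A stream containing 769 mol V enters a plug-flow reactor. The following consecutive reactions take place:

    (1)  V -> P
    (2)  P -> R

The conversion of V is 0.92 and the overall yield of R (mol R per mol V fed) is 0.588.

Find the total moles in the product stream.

769 mol

Conversion of V: V consumed = 1ξ₁ = 0.92 × 769 → ξ₁ = 707.5 mol.
Yield of R: 1ξ₂ / 769 = 0.588 → ξ₂ = 452.2 mol.
Outlet amounts (n = n₀ + Σ ν·ξ):
  V: 769 − 1(707.5) = 61.52
  P: 0 + 1(707.5) − 1(452.2) = 255.3
  R: 0 + 1(452.2) = 452.2
Total out = 61.52 + 255.3 + 452.2 = 769 mol.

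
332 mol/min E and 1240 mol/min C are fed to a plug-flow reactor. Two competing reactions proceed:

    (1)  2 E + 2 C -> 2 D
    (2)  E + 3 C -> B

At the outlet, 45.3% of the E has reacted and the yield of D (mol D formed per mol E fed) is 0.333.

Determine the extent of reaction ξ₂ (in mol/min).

Yield of D: 2ξ₁ / 332 = 0.333 → ξ₁ = 55.28 mol/min.
Conversion of E: 2ξ₁ + 1ξ₂ = 0.453 × 332 = 150.4 → ξ₂ = 39.84 mol/min.
Outlet amounts (n = n₀ + Σ ν·ξ):
  E: 332 − 2(55.28) − 1(39.84) = 181.6
  C: 1240 − 2(55.28) − 3(39.84) = 1010
  D: 0 + 2(55.28) = 110.6
  B: 0 + 1(39.84) = 39.84

ξ₂ = 39.8 mol/min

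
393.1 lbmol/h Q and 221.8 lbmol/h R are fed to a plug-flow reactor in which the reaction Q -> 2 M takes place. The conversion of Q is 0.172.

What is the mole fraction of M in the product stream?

0.198

Q reacted = 0.172 × 393.1 = 67.61 lbmol/h; ν_Q = −1, so ξ = 67.61/1 = 67.61 lbmol/h.
Outlet amounts (n = n₀ + ν ξ):
  Q: 393.1 − 1(67.61) = 325.5
  M: 0 + 2(67.61) = 135.2
  R: 221.8 (inert)
Total out = 682.5 lbmol/h; y_M = 135.2 / 682.5 = 0.1981.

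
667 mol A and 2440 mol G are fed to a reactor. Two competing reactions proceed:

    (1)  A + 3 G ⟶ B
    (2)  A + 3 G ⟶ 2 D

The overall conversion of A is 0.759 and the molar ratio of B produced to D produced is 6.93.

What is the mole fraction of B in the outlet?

0.291

Conversion of A: A consumed = 0.759 × 667 = 506.3 mol = 1ξ₁ + 1ξ₂.
Selectivity: 1ξ₁ / (2ξ₂) = 6.93 → ξ₁ = 13.86 ξ₂.
Substitute: (1·13.86 + 1) ξ₂ = 506.3 → ξ₂ = 34.07 mol, ξ₁ = 472.2 mol.
Outlet amounts (n = n₀ + Σ ν·ξ):
  A: 667 − 1(472.2) − 1(34.07) = 160.7
  G: 2440 − 3(472.2) − 3(34.07) = 921.2
  B: 0 + 1(472.2) = 472.2
  D: 0 + 2(34.07) = 68.14
Total out = 1622 mol; y_B = 472.2 / 1622 = 0.2911.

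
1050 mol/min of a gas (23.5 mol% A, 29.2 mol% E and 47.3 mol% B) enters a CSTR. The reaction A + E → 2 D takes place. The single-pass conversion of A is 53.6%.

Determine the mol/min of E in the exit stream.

174 mol/min

A reacted = 0.536 × 246.8 = 132.3 mol/min; ν_A = −1, so ξ = 132.3/1 = 132.3 mol/min.
Outlet amounts (n = n₀ + ν ξ):
  A: 246.8 − 1(132.3) = 114.5
  E: 306.6 − 1(132.3) = 174.3
  D: 0 + 2(132.3) = 264.5
  B: 496.6 (inert)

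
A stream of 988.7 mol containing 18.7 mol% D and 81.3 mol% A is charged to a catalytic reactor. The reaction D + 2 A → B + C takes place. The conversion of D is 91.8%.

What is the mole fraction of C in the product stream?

D reacted = 0.918 × 184.9 = 169.7 mol; ν_D = −1, so ξ = 169.7/1 = 169.7 mol.
Outlet amounts (n = n₀ + ν ξ):
  D: 184.9 − 1(169.7) = 15.16
  A: 803.8 − 2(169.7) = 464.4
  B: 0 + 1(169.7) = 169.7
  C: 0 + 1(169.7) = 169.7
Total out = 819 mol; y_C = 169.7 / 819 = 0.2072.

0.207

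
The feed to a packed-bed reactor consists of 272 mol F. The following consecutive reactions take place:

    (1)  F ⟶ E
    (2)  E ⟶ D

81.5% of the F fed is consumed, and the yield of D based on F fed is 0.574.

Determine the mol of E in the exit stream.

Conversion of F: F consumed = 1ξ₁ = 0.815 × 272 → ξ₁ = 221.7 mol.
Yield of D: 1ξ₂ / 272 = 0.574 → ξ₂ = 156.1 mol.
Outlet amounts (n = n₀ + Σ ν·ξ):
  F: 272 − 1(221.7) = 50.32
  E: 0 + 1(221.7) − 1(156.1) = 65.55
  D: 0 + 1(156.1) = 156.1

65.6 mol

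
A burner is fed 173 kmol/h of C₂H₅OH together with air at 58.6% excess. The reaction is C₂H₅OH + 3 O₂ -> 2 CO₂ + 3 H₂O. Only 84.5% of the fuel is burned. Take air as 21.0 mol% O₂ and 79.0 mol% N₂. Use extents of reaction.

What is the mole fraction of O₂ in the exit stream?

Stoichiometric O₂ = 3 × 173 = 519 kmol/h; O₂ fed = 519 × 1.586 = 823.1 kmol/h.
N₂ fed = 823.1 × 79/21 = 3097 kmol/h.
Fuel reacted = 0.845 × 173 → ξ = 146.2 kmol/h.
Outlet (n = n₀ + ν ξ):
  C₂H₅OH: 173 − 1(146.2) = 26.81
  O₂: 823.1 − 3(146.2) = 384.6
  N₂: 3097 (inert)
  CO₂: 0 + 2(146.2) = 292.4
  H₂O: 0 + 3(146.2) = 438.6
Total out = 4239 kmol/h; y_O₂ = 384.6 / 4239 = 0.09073.

0.0907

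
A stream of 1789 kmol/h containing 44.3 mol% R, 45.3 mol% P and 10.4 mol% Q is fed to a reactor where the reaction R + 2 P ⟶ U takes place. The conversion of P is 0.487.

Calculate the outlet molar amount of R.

595 kmol/h

P reacted = 0.487 × 810.4 = 394.7 kmol/h; ν_P = −2, so ξ = 394.7/2 = 197.3 kmol/h.
Outlet amounts (n = n₀ + ν ξ):
  R: 792.5 − 1(197.3) = 595.2
  P: 810.4 − 2(197.3) = 415.7
  U: 0 + 1(197.3) = 197.3
  Q: 186.1 (inert)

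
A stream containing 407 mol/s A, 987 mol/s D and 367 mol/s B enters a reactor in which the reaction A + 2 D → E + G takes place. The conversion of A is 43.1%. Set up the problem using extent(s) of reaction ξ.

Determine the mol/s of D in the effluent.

636 mol/s

A reacted = 0.431 × 407 = 175.4 mol/s; ν_A = −1, so ξ = 175.4/1 = 175.4 mol/s.
Outlet amounts (n = n₀ + ν ξ):
  A: 407 − 1(175.4) = 231.6
  D: 987 − 2(175.4) = 636.2
  E: 0 + 1(175.4) = 175.4
  G: 0 + 1(175.4) = 175.4
  B: 367 (inert)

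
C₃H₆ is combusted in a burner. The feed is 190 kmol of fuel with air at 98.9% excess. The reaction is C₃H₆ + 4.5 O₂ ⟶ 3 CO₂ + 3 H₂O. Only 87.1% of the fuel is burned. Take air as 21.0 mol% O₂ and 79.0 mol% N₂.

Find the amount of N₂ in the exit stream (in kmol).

6400 kmol

Stoichiometric O₂ = 4.5 × 190 = 855 kmol; O₂ fed = 855 × 1.989 = 1701 kmol.
N₂ fed = 1701 × 79/21 = 6397 kmol.
Fuel reacted = 0.871 × 190 → ξ = 165.5 kmol.
Outlet (n = n₀ + ν ξ):
  C₃H₆: 190 − 1(165.5) = 24.51
  O₂: 1701 − 4.5(165.5) = 955.9
  N₂: 6397 (inert)
  CO₂: 0 + 3(165.5) = 496.5
  H₂O: 0 + 3(165.5) = 496.5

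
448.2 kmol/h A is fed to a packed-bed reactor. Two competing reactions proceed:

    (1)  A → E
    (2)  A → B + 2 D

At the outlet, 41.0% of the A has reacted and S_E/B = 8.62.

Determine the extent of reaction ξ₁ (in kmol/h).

ξ₁ = 165 kmol/h

Conversion of A: A consumed = 0.41 × 448.2 = 183.8 kmol/h = 1ξ₁ + 1ξ₂.
Selectivity: 1ξ₁ / (1ξ₂) = 8.62 → ξ₁ = 8.62 ξ₂.
Substitute: (1·8.62 + 1) ξ₂ = 183.8 → ξ₂ = 19.1 kmol/h, ξ₁ = 164.7 kmol/h.
Outlet amounts (n = n₀ + Σ ν·ξ):
  A: 448.2 − 1(164.7) − 1(19.1) = 264.4
  E: 0 + 1(164.7) = 164.7
  B: 0 + 1(19.1) = 19.1
  D: 0 + 2(19.1) = 38.2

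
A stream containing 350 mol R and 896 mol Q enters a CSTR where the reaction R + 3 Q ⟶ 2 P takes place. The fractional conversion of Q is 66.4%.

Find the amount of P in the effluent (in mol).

Q reacted = 0.664 × 896 = 594.9 mol; ν_Q = −3, so ξ = 594.9/3 = 198.3 mol.
Outlet amounts (n = n₀ + ν ξ):
  R: 350 − 1(198.3) = 151.7
  Q: 896 − 3(198.3) = 301.1
  P: 0 + 2(198.3) = 396.6

397 mol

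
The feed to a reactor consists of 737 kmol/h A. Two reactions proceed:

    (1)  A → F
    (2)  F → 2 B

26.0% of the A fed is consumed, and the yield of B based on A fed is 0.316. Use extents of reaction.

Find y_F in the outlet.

0.0881

Conversion of A: A consumed = 1ξ₁ = 0.26 × 737 → ξ₁ = 191.6 kmol/h.
Yield of B: 2ξ₂ / 737 = 0.316 → ξ₂ = 116.4 kmol/h.
Outlet amounts (n = n₀ + Σ ν·ξ):
  A: 737 − 1(191.6) = 545.4
  F: 0 + 1(191.6) − 1(116.4) = 75.17
  B: 0 + 2(116.4) = 232.9
Total out = 853.4 kmol/h; y_F = 75.17 / 853.4 = 0.08808.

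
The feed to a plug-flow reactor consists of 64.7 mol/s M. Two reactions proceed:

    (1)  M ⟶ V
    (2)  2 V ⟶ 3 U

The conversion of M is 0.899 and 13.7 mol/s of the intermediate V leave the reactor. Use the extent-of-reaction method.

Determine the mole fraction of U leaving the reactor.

0.767

Conversion of M: M consumed = 1ξ₁ = 0.899 × 64.7 → ξ₁ = 58.17 mol/s.
V balance: n_V = 0 + 1ξ₁ − 2ξ₂ = 13.7 → ξ₂ = (1·58.17 − 13.7)/2 = 22.23 mol/s.
Outlet amounts (n = n₀ + Σ ν·ξ):
  M: 64.7 − 1(58.17) = 6.535
  V: 0 + 1(58.17) − 2(22.23) = 13.7
  U: 0 + 3(22.23) = 66.7
Total out = 86.93 mol/s; y_U = 66.7 / 86.93 = 0.7672.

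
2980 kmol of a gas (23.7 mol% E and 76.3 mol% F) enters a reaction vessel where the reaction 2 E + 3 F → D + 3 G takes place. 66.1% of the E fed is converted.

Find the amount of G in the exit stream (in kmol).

700 kmol

E reacted = 0.661 × 706.3 = 466.8 kmol; ν_E = −2, so ξ = 466.8/2 = 233.4 kmol.
Outlet amounts (n = n₀ + ν ξ):
  E: 706.3 − 2(233.4) = 239.4
  F: 2274 − 3(233.4) = 1573
  D: 0 + 1(233.4) = 233.4
  G: 0 + 3(233.4) = 700.3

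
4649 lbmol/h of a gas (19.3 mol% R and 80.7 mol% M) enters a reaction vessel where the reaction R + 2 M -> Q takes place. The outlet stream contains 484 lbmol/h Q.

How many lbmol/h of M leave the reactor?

2780 lbmol/h

For Q: n = n₀ + 1ξ → 484 = 0 + 1ξ, giving ξ = 484 lbmol/h.
Outlet amounts (n = n₀ + ν ξ):
  R: 897.3 − 1(484) = 413.3
  M: 3752 − 2(484) = 2784
  Q: 0 + 1(484) = 484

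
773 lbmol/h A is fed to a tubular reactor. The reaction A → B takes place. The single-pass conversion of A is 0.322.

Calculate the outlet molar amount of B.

A reacted = 0.322 × 773 = 248.9 lbmol/h; ν_A = −1, so ξ = 248.9/1 = 248.9 lbmol/h.
Outlet amounts (n = n₀ + ν ξ):
  A: 773 − 1(248.9) = 524.1
  B: 0 + 1(248.9) = 248.9

249 lbmol/h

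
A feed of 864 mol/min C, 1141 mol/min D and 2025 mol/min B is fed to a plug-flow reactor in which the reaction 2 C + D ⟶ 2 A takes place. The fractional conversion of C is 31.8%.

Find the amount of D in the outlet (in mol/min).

1000 mol/min

C reacted = 0.318 × 864 = 274.8 mol/min; ν_C = −2, so ξ = 274.8/2 = 137.4 mol/min.
Outlet amounts (n = n₀ + ν ξ):
  C: 864 − 2(137.4) = 589.2
  D: 1141 − 1(137.4) = 1004
  A: 0 + 2(137.4) = 274.8
  B: 2025 (inert)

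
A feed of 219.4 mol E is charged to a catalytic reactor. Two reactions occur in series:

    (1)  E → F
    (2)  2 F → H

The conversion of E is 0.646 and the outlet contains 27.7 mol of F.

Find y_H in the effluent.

Conversion of E: E consumed = 1ξ₁ = 0.646 × 219.4 → ξ₁ = 141.7 mol.
F balance: n_F = 0 + 1ξ₁ − 2ξ₂ = 27.7 → ξ₂ = (1·141.7 − 27.7)/2 = 57.02 mol.
Outlet amounts (n = n₀ + Σ ν·ξ):
  E: 219.4 − 1(141.7) = 77.67
  F: 0 + 1(141.7) − 2(57.02) = 27.7
  H: 0 + 1(57.02) = 57.02
Total out = 162.4 mol; y_H = 57.02 / 162.4 = 0.3511.

0.351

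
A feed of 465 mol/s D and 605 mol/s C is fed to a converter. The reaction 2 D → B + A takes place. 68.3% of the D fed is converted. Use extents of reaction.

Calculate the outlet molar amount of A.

159 mol/s

D reacted = 0.683 × 465 = 317.6 mol/s; ν_D = −2, so ξ = 317.6/2 = 158.8 mol/s.
Outlet amounts (n = n₀ + ν ξ):
  D: 465 − 2(158.8) = 147.4
  B: 0 + 1(158.8) = 158.8
  A: 0 + 1(158.8) = 158.8
  C: 605 (inert)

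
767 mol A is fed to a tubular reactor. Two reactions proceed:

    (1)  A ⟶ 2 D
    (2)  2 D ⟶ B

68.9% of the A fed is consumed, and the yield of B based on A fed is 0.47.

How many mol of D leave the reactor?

Conversion of A: A consumed = 1ξ₁ = 0.689 × 767 → ξ₁ = 528.5 mol.
Yield of B: 1ξ₂ / 767 = 0.47 → ξ₂ = 360.5 mol.
Outlet amounts (n = n₀ + Σ ν·ξ):
  A: 767 − 1(528.5) = 238.5
  D: 0 + 2(528.5) − 2(360.5) = 335.9
  B: 0 + 1(360.5) = 360.5

336 mol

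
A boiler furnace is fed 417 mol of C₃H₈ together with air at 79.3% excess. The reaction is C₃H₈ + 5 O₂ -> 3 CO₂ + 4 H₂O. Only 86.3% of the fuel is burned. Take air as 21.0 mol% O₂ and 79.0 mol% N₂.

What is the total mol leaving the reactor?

Stoichiometric O₂ = 5 × 417 = 2085 mol; O₂ fed = 2085 × 1.793 = 3738 mol.
N₂ fed = 3738 × 79/21 = 14060 mol.
Fuel reacted = 0.863 × 417 → ξ = 359.9 mol.
Outlet (n = n₀ + ν ξ):
  C₃H₈: 417 − 1(359.9) = 57.13
  O₂: 3738 − 5(359.9) = 1939
  N₂: 14060 (inert)
  CO₂: 0 + 3(359.9) = 1080
  H₂O: 0 + 4(359.9) = 1439
Total out = 57.13 + 1939 + 14060 + 1080 + 1439 = 18580 mol.

18600 mol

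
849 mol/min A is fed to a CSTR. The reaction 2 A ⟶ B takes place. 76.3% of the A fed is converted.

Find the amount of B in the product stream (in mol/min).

A reacted = 0.763 × 849 = 647.8 mol/min; ν_A = −2, so ξ = 647.8/2 = 323.9 mol/min.
Outlet amounts (n = n₀ + ν ξ):
  A: 849 − 2(323.9) = 201.2
  B: 0 + 1(323.9) = 323.9

324 mol/min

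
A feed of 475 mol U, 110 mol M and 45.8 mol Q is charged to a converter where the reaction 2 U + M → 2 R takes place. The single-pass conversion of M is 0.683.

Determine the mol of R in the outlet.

150 mol

M reacted = 0.683 × 110 = 75.13 mol; ν_M = −1, so ξ = 75.13/1 = 75.13 mol.
Outlet amounts (n = n₀ + ν ξ):
  U: 475 − 2(75.13) = 324.7
  M: 110 − 1(75.13) = 34.87
  R: 0 + 2(75.13) = 150.3
  Q: 45.8 (inert)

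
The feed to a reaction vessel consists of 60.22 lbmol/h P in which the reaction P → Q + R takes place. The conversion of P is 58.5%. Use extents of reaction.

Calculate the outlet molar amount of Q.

P reacted = 0.585 × 60.22 = 35.23 lbmol/h; ν_P = −1, so ξ = 35.23/1 = 35.23 lbmol/h.
Outlet amounts (n = n₀ + ν ξ):
  P: 60.22 − 1(35.23) = 24.99
  Q: 0 + 1(35.23) = 35.23
  R: 0 + 1(35.23) = 35.23

35.2 lbmol/h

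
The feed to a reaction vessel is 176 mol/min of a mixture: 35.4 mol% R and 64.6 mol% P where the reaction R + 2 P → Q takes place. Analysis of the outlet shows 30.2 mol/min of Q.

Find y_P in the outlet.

0.461

For Q: n = n₀ + 1ξ → 30.2 = 0 + 1ξ, giving ξ = 30.2 mol/min.
Outlet amounts (n = n₀ + ν ξ):
  R: 62.3 − 1(30.2) = 32.1
  P: 113.7 − 2(30.2) = 53.3
  Q: 0 + 1(30.2) = 30.2
Total out = 115.6 mol/min; y_P = 53.3 / 115.6 = 0.461.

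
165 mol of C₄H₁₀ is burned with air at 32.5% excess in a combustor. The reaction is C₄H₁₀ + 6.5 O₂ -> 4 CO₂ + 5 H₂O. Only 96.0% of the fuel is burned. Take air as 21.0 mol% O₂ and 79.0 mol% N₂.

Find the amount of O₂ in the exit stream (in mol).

Stoichiometric O₂ = 6.5 × 165 = 1072 mol; O₂ fed = 1072 × 1.325 = 1421 mol.
N₂ fed = 1421 × 79/21 = 5346 mol.
Fuel reacted = 0.96 × 165 → ξ = 158.4 mol.
Outlet (n = n₀ + ν ξ):
  C₄H₁₀: 165 − 1(158.4) = 6.6
  O₂: 1421 − 6.5(158.4) = 391.5
  N₂: 5346 (inert)
  CO₂: 0 + 4(158.4) = 633.6
  H₂O: 0 + 5(158.4) = 792

391 mol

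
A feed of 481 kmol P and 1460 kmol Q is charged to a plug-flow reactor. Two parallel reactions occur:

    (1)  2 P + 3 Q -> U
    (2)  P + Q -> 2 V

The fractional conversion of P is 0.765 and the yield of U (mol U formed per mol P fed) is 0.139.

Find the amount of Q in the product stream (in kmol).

1030 kmol

Yield of U: 1ξ₁ / 481 = 0.139 → ξ₁ = 66.86 kmol.
Conversion of P: 2ξ₁ + 1ξ₂ = 0.765 × 481 = 368 → ξ₂ = 234.2 kmol.
Outlet amounts (n = n₀ + Σ ν·ξ):
  P: 481 − 2(66.86) − 1(234.2) = 113
  Q: 1460 − 3(66.86) − 1(234.2) = 1025
  U: 0 + 1(66.86) = 66.86
  V: 0 + 2(234.2) = 468.5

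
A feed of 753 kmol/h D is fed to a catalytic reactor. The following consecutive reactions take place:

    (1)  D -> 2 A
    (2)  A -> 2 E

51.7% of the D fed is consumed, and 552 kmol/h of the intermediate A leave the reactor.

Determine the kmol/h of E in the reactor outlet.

Conversion of D: D consumed = 1ξ₁ = 0.517 × 753 → ξ₁ = 389.3 kmol/h.
A balance: n_A = 0 + 2ξ₁ − 1ξ₂ = 552 → ξ₂ = (2·389.3 − 552)/1 = 226.6 kmol/h.
Outlet amounts (n = n₀ + Σ ν·ξ):
  D: 753 − 1(389.3) = 363.7
  A: 0 + 2(389.3) − 1(226.6) = 552
  E: 0 + 2(226.6) = 453.2

453 kmol/h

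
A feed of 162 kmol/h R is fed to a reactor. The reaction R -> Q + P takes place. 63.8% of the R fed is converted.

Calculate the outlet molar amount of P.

103 kmol/h

R reacted = 0.638 × 162 = 103.4 kmol/h; ν_R = −1, so ξ = 103.4/1 = 103.4 kmol/h.
Outlet amounts (n = n₀ + ν ξ):
  R: 162 − 1(103.4) = 58.64
  Q: 0 + 1(103.4) = 103.4
  P: 0 + 1(103.4) = 103.4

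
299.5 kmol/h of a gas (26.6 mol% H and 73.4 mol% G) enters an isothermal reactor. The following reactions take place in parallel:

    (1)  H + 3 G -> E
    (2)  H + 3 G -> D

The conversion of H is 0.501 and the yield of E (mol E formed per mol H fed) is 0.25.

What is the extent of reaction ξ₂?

ξ₂ = 20 kmol/h

Yield of E: 1ξ₁ / 79.67 = 0.25 → ξ₁ = 19.92 kmol/h.
Conversion of H: 1ξ₁ + 1ξ₂ = 0.501 × 79.67 = 39.91 → ξ₂ = 20 kmol/h.
Outlet amounts (n = n₀ + Σ ν·ξ):
  H: 79.67 − 1(19.92) − 1(20) = 39.75
  G: 219.8 − 3(19.92) − 3(20) = 100.1
  E: 0 + 1(19.92) = 19.92
  D: 0 + 1(20) = 20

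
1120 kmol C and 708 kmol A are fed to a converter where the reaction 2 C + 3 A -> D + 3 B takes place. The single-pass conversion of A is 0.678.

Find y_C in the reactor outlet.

A reacted = 0.678 × 708 = 480 kmol; ν_A = −3, so ξ = 480/3 = 160 kmol.
Outlet amounts (n = n₀ + ν ξ):
  C: 1120 − 2(160) = 800
  A: 708 − 3(160) = 228
  D: 0 + 1(160) = 160
  B: 0 + 3(160) = 480
Total out = 1668 kmol; y_C = 800 / 1668 = 0.4796.

0.48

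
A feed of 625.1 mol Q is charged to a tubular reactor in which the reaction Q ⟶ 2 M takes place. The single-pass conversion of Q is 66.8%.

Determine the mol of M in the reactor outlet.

Q reacted = 0.668 × 625.1 = 417.6 mol; ν_Q = −1, so ξ = 417.6/1 = 417.6 mol.
Outlet amounts (n = n₀ + ν ξ):
  Q: 625.1 − 1(417.6) = 207.5
  M: 0 + 2(417.6) = 835.1

835 mol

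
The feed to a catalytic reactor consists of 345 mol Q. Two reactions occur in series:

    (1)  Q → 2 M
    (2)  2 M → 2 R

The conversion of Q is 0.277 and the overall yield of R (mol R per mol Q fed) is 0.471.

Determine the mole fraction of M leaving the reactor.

Conversion of Q: Q consumed = 1ξ₁ = 0.277 × 345 → ξ₁ = 95.57 mol.
Yield of R: 2ξ₂ / 345 = 0.471 → ξ₂ = 81.25 mol.
Outlet amounts (n = n₀ + Σ ν·ξ):
  Q: 345 − 1(95.57) = 249.4
  M: 0 + 2(95.57) − 2(81.25) = 28.64
  R: 0 + 2(81.25) = 162.5
Total out = 440.6 mol; y_M = 28.64 / 440.6 = 0.065.

0.065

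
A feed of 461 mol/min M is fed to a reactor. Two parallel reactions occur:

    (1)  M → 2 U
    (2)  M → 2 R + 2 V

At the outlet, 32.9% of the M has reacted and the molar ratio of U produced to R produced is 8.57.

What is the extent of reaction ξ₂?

Conversion of M: M consumed = 0.329 × 461 = 151.7 mol/min = 1ξ₁ + 1ξ₂.
Selectivity: 2ξ₁ / (2ξ₂) = 8.57 → ξ₁ = 8.57 ξ₂.
Substitute: (1·8.57 + 1) ξ₂ = 151.7 → ξ₂ = 15.85 mol/min, ξ₁ = 135.8 mol/min.
Outlet amounts (n = n₀ + Σ ν·ξ):
  M: 461 − 1(135.8) − 1(15.85) = 309.3
  U: 0 + 2(135.8) = 271.6
  R: 0 + 2(15.85) = 31.7
  V: 0 + 2(15.85) = 31.7

ξ₂ = 15.8 mol/min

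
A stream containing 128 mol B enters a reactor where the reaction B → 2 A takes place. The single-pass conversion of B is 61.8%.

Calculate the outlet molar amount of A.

B reacted = 0.618 × 128 = 79.1 mol; ν_B = −1, so ξ = 79.1/1 = 79.1 mol.
Outlet amounts (n = n₀ + ν ξ):
  B: 128 − 1(79.1) = 48.9
  A: 0 + 2(79.1) = 158.2

158 mol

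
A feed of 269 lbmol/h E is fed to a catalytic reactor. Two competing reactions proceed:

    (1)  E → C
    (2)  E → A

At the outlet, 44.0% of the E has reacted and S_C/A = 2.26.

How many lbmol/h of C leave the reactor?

82.1 lbmol/h

Conversion of E: E consumed = 0.44 × 269 = 118.4 lbmol/h = 1ξ₁ + 1ξ₂.
Selectivity: 1ξ₁ / (1ξ₂) = 2.26 → ξ₁ = 2.26 ξ₂.
Substitute: (1·2.26 + 1) ξ₂ = 118.4 → ξ₂ = 36.31 lbmol/h, ξ₁ = 82.05 lbmol/h.
Outlet amounts (n = n₀ + Σ ν·ξ):
  E: 269 − 1(82.05) − 1(36.31) = 150.6
  C: 0 + 1(82.05) = 82.05
  A: 0 + 1(36.31) = 36.31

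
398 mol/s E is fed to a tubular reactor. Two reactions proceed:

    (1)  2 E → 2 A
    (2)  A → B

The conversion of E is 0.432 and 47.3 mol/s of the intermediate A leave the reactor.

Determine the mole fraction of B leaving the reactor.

Conversion of E: E consumed = 2ξ₁ = 0.432 × 398 → ξ₁ = 85.97 mol/s.
A balance: n_A = 0 + 2ξ₁ − 1ξ₂ = 47.3 → ξ₂ = (2·85.97 − 47.3)/1 = 124.6 mol/s.
Outlet amounts (n = n₀ + Σ ν·ξ):
  E: 398 − 2(85.97) = 226.1
  A: 0 + 2(85.97) − 1(124.6) = 47.3
  B: 0 + 1(124.6) = 124.6
Total out = 398 mol/s; y_B = 124.6 / 398 = 0.3132.

0.313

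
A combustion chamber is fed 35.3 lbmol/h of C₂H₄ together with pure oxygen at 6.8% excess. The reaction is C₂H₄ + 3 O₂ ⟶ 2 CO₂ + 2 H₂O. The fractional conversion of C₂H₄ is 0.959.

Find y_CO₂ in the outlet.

0.456

Stoichiometric O₂ = 3 × 35.3 = 105.9 lbmol/h; O₂ fed = 105.9 × 1.068 = 113.1 lbmol/h.
Fuel reacted = 0.959 × 35.3 → ξ = 33.85 lbmol/h.
Outlet (n = n₀ + ν ξ):
  C₂H₄: 35.3 − 1(33.85) = 1.447
  O₂: 113.1 − 3(33.85) = 11.54
  CO₂: 0 + 2(33.85) = 67.71
  H₂O: 0 + 2(33.85) = 67.71
Total out = 148.4 lbmol/h; y_CO₂ = 67.71 / 148.4 = 0.4562.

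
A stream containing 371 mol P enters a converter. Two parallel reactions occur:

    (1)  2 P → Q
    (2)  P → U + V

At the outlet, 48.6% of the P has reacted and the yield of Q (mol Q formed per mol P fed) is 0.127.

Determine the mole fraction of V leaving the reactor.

0.21

Yield of Q: 1ξ₁ / 371 = 0.127 → ξ₁ = 47.12 mol.
Conversion of P: 2ξ₁ + 1ξ₂ = 0.486 × 371 = 180.3 → ξ₂ = 86.07 mol.
Outlet amounts (n = n₀ + Σ ν·ξ):
  P: 371 − 2(47.12) − 1(86.07) = 190.7
  Q: 0 + 1(47.12) = 47.12
  U: 0 + 1(86.07) = 86.07
  V: 0 + 1(86.07) = 86.07
Total out = 410 mol; y_V = 86.07 / 410 = 0.21.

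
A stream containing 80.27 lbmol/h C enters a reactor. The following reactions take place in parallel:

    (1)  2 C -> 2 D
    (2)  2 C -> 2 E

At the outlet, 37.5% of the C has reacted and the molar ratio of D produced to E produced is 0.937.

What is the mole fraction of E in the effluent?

Conversion of C: C consumed = 0.375 × 80.27 = 30.1 lbmol/h = 2ξ₁ + 2ξ₂.
Selectivity: 2ξ₁ / (2ξ₂) = 0.937 → ξ₁ = 0.937 ξ₂.
Substitute: (2·0.937 + 2) ξ₂ = 30.1 → ξ₂ = 7.77 lbmol/h, ξ₁ = 7.281 lbmol/h.
Outlet amounts (n = n₀ + Σ ν·ξ):
  C: 80.27 − 2(7.281) − 2(7.77) = 50.17
  D: 0 + 2(7.281) = 14.56
  E: 0 + 2(7.77) = 15.54
Total out = 80.27 lbmol/h; y_E = 15.54 / 80.27 = 0.1936.

0.194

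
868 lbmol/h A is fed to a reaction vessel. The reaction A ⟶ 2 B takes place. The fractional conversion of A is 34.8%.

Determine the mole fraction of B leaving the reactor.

A reacted = 0.348 × 868 = 302.1 lbmol/h; ν_A = −1, so ξ = 302.1/1 = 302.1 lbmol/h.
Outlet amounts (n = n₀ + ν ξ):
  A: 868 − 1(302.1) = 565.9
  B: 0 + 2(302.1) = 604.1
Total out = 1170 lbmol/h; y_B = 604.1 / 1170 = 0.5163.

0.516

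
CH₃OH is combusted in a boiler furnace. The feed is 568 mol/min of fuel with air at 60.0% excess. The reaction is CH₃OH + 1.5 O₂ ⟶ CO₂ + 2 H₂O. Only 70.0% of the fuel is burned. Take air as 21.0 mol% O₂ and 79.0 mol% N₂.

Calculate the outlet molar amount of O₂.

Stoichiometric O₂ = 1.5 × 568 = 852 mol/min; O₂ fed = 852 × 1.600 = 1363 mol/min.
N₂ fed = 1363 × 79/21 = 5128 mol/min.
Fuel reacted = 0.7 × 568 → ξ = 397.6 mol/min.
Outlet (n = n₀ + ν ξ):
  CH₃OH: 568 − 1(397.6) = 170.4
  O₂: 1363 − 1.5(397.6) = 766.8
  N₂: 5128 (inert)
  CO₂: 0 + 1(397.6) = 397.6
  H₂O: 0 + 2(397.6) = 795.2

767 mol/min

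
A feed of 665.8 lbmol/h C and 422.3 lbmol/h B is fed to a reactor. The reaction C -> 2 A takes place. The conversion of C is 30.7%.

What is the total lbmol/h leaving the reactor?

C reacted = 0.307 × 665.8 = 204.4 lbmol/h; ν_C = −1, so ξ = 204.4/1 = 204.4 lbmol/h.
Outlet amounts (n = n₀ + ν ξ):
  C: 665.8 − 1(204.4) = 461.4
  A: 0 + 2(204.4) = 408.8
  B: 422.3 (inert)
Total out = 461.4 + 408.8 + 422.3 = 1293 lbmol/h.

1290 lbmol/h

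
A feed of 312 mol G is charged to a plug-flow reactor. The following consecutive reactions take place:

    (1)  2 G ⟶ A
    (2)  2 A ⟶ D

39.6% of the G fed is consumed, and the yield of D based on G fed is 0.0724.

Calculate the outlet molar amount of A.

Conversion of G: G consumed = 2ξ₁ = 0.396 × 312 → ξ₁ = 61.78 mol.
Yield of D: 1ξ₂ / 312 = 0.0724 → ξ₂ = 22.59 mol.
Outlet amounts (n = n₀ + Σ ν·ξ):
  G: 312 − 2(61.78) = 188.4
  A: 0 + 1(61.78) − 2(22.59) = 16.6
  D: 0 + 1(22.59) = 22.59

16.6 mol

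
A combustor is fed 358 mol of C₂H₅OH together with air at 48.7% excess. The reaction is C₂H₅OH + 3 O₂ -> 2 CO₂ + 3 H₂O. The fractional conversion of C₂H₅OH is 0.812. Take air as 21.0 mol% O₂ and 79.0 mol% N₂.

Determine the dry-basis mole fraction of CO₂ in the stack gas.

Stoichiometric O₂ = 3 × 358 = 1074 mol; O₂ fed = 1074 × 1.487 = 1597 mol.
N₂ fed = 1597 × 79/21 = 6008 mol.
Fuel reacted = 0.812 × 358 → ξ = 290.7 mol.
Outlet (n = n₀ + ν ξ):
  C₂H₅OH: 358 − 1(290.7) = 67.3
  O₂: 1597 − 3(290.7) = 724.9
  N₂: 6008 (inert)
  CO₂: 0 + 2(290.7) = 581.4
  H₂O: 0 + 3(290.7) = 872.1
Dry total = 7382 mol; y_CO₂ (dry) = 581.4 / 7382 = 0.07876.

0.0788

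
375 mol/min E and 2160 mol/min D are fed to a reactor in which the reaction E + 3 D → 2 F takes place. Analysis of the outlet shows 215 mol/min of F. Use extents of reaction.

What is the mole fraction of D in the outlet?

0.792

For F: n = n₀ + 2ξ → 215 = 0 + 2ξ, giving ξ = 107.5 mol/min.
Outlet amounts (n = n₀ + ν ξ):
  E: 375 − 1(107.5) = 267.5
  D: 2160 − 3(107.5) = 1838
  F: 0 + 2(107.5) = 215
Total out = 2320 mol/min; y_D = 1838 / 2320 = 0.792.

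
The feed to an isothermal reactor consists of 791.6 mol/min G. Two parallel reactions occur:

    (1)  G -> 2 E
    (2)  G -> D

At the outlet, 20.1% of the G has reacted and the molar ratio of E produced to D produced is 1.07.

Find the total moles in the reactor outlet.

847 mol/min

Conversion of G: G consumed = 0.201 × 791.6 = 159.1 mol/min = 1ξ₁ + 1ξ₂.
Selectivity: 2ξ₁ / (1ξ₂) = 1.07 → ξ₁ = 0.535 ξ₂.
Substitute: (1·0.535 + 1) ξ₂ = 159.1 → ξ₂ = 103.7 mol/min, ξ₁ = 55.46 mol/min.
Outlet amounts (n = n₀ + Σ ν·ξ):
  G: 791.6 − 1(55.46) − 1(103.7) = 632.5
  E: 0 + 2(55.46) = 110.9
  D: 0 + 1(103.7) = 103.7
Total out = 632.5 + 110.9 + 103.7 = 847.1 mol/min.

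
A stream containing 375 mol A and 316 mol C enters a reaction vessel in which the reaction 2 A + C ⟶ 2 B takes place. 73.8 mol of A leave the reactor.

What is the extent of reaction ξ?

For A: n = n₀ − 2ξ → 73.8 = 375 − 2ξ, giving ξ = 150.6 mol.
Outlet amounts (n = n₀ + ν ξ):
  A: 375 − 2(150.6) = 73.8
  C: 316 − 1(150.6) = 165.4
  B: 0 + 2(150.6) = 301.2

ξ = 151 mol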